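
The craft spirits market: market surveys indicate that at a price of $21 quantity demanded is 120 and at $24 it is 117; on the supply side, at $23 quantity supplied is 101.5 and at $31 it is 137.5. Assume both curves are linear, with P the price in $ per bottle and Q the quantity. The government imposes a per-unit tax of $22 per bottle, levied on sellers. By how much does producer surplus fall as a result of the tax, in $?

Demand slope: (117 − 120)/(24 − 21) = -1, so Qd = 141 − P.
Supply slope: (137.5 − 101.5)/(31 − 23) = 4.5, so Qs = 4.5P − 2.
Before the tax: set 141 − P = 4.5P − 2 → P* = $26, Q* = 115.
With the tax collected from sellers, supply shifts: Qs = 4.5(P − 22) − 2.
New equilibrium: consumers pay $44, sellers receive $22, Q = 97. (Wedge: Pb − Ps = 22.)
ΔPS is the trapezoid between Q = 97 and Q = 115 of height $4: ½ · (115 + 97) · 4 = $424.

Producer surplus falls by $424.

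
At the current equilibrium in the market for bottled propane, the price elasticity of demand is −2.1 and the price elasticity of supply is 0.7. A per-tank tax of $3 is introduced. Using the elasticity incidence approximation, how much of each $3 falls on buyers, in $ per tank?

Incidence ratio: buyers' share ≈ εs / (εs + |εd|) = 0.7 / (0.7 + 2.1) = 0.25.
So buyers bear ≈ 0.25 × $3 = $0.75; sellers bear $2.25.

Buyers bear ≈ $0.75 per tank.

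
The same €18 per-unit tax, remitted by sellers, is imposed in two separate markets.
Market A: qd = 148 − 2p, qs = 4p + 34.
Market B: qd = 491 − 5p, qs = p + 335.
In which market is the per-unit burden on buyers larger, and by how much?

Market A: pre-tax p* = €19, q* = 110; post-tax q = 86; per-unit burden on buyers = €12.
Market B: pre-tax p* = €26, q* = 361; post-tax q = 346; per-unit burden on buyers = €3.
Difference: €12 vs €3 → market A is larger by €9.

Market A, by €9.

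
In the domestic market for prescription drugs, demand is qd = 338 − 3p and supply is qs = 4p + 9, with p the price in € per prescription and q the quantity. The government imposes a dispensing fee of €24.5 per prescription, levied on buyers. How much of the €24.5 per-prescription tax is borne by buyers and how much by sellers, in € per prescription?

Without the tax, 338 − 3p = 4p + 9 gives 7p = 329, so p* = €47 and q* = 197.
With the tax collected from buyers, demand (in seller-price terms) shifts: qd = 338 − 3(p + 24.5).
New equilibrium: buyers pay €61, sellers receive €36.5, q = 155. (Wedge: pb − ps = 24.5.)
Burden on buyers: €14; on sellers: €10.5. (They sum to €24.5.)

Buyers bear €14 per prescription; sellers bear €10.5 per prescription.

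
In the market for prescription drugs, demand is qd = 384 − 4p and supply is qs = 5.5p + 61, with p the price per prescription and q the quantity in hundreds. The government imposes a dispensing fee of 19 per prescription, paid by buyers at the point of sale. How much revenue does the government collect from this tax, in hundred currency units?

Tax revenue = 3876 hundred.

Before the tax: set 384 − 4p = 5.5p + 61 → p* = 34, q* = 248.
With the tax collected from buyers, demand (in seller-price terms) shifts: qd = 384 − 4(p + 19).
New equilibrium: buyers pay 45, sellers receive 26, q = 204. (Wedge: pb − ps = 19.)
Revenue = t · Q = 19 · 204 = 3876.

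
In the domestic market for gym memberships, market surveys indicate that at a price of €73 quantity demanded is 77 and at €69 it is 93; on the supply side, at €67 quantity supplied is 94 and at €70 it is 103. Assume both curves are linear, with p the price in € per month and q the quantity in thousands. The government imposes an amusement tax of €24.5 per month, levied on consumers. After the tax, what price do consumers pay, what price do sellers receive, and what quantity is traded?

Demand slope: (93 − 77)/(69 − 73) = -4, so qd = 369 − 4p.
Supply slope: (103 − 94)/(70 − 67) = 3, so qs = 3p − 107.
Without the tax, 369 − 4p = 3p − 107 gives 7p = 476, so p* = €68 and q* = 97.
With the tax collected from consumers, demand (in seller-price terms) shifts: qd = 369 − 4(p + 24.5).
New equilibrium: consumers pay €78.5, sellers receive €54, q = 55. (Wedge: pb − ps = 24.5.)

Consumers pay €78.5; sellers receive €54; quantity = 55.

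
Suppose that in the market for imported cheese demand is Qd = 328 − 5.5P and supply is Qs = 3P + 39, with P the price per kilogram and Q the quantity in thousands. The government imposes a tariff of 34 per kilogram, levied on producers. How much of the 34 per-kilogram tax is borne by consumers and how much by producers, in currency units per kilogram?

Consumers bear 12 per kilogram; producers bear 22 per kilogram.

Before the tax: set 328 − 5.5P = 3P + 39 → P* = 34, Q* = 141.
With the tax collected from producers, supply shifts: Qs = 3(P − 34) + 39.
New equilibrium: consumers pay 46, producers receive 12, Q = 75. (Wedge: Pb − Ps = 34.)
Burden on consumers: 12; on producers: 22. (They sum to 34.)
The less price-elastic side of the market bears the larger share of a per-unit tax.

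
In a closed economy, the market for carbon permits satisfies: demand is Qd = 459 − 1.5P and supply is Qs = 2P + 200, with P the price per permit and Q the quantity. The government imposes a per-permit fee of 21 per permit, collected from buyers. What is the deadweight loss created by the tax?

Before the tax: set 459 − 1.5P = 2P + 200 → P* = 74, Q* = 348.
With the tax collected from buyers, demand (in seller-price terms) shifts: Qd = 459 − 1.5(P + 21).
Solving gives Q = 330 with buyers paying 86 and producers receiving 65 (the 21 wedge).
Quantity falls by |ΔQ| = |348 − 330| = 18.
DWL = ½ · t · |ΔQ| = ½ · 21 · 18 = 189.

Deadweight loss = 189.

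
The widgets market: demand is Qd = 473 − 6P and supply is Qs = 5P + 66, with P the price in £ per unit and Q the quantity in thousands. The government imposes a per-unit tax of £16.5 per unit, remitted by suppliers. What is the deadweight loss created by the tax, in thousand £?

Deadweight loss = £371.25 thousand.

Without the tax, 473 − 6P = 5P + 66 gives 11P = 407, so P* = £37 and Q* = 251.
With the tax collected from suppliers, supply shifts: Qs = 5(P − 16.5) + 66.
Solving gives Q = 206 with buyers paying £44.5 and suppliers receiving £28 (the £16.5 wedge).
Quantity falls by |ΔQ| = |251 − 206| = 45.
DWL = ½ · t · |ΔQ| = ½ · 16.5 · 45 = £371.25.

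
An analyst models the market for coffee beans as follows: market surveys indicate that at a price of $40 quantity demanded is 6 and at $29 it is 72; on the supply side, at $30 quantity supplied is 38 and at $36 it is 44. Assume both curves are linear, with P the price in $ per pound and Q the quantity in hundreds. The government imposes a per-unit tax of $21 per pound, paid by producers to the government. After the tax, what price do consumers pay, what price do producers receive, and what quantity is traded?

Consumers pay $37; producers receive $16; quantity = 24.

Demand slope: (72 − 6)/(29 − 40) = -6, so Qd = 246 − 6P.
Supply slope: (44 − 38)/(36 − 30) = 1, so Qs = P + 8.
Without the tax, 246 − 6P = P + 8 gives 7P = 238, so P* = $34 and Q* = 42.
With the tax collected from producers, supply shifts: Qs = (P − 21) + 8.
Solving gives Q = 24 with consumers paying $37 and producers receiving $16 (the $21 wedge).
The less price-elastic side of the market bears the larger share of a per-unit tax.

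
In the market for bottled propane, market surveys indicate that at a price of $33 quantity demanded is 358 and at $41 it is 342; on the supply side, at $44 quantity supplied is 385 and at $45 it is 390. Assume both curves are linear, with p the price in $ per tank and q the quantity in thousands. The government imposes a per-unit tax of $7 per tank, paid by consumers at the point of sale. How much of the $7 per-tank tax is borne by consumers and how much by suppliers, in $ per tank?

Consumers bear $5 per tank; suppliers bear $2 per tank.

Demand slope: (342 − 358)/(41 − 33) = -2, so qd = 424 − 2p.
Supply slope: (390 − 385)/(45 − 44) = 5, so qs = 5p + 165.
Without the tax, 424 − 2p = 5p + 165 gives 7p = 259, so p* = $37 and q* = 350.
With the tax collected from consumers, demand (in seller-price terms) shifts: qd = 424 − 2(p + 7).
New equilibrium: consumers pay $42, suppliers receive $35, q = 340. (Wedge: pb − ps = 7.)
Burden on consumers: $5; on suppliers: $2. (They sum to $7.)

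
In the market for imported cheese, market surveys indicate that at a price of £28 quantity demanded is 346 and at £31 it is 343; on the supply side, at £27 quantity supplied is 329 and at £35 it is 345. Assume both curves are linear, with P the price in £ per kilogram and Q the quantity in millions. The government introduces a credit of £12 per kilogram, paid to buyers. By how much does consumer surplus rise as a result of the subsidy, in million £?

Demand slope: (343 − 346)/(31 − 28) = -1, so Qd = 374 − P.
Supply slope: (345 − 329)/(35 − 27) = 2, so Qs = 2P + 275.
Before the subsidy: set 374 − P = 2P + 275 → P* = £33, Q* = 341.
With a per-unit subsidy paid to buyers, each effectively pays P − 12, so demand becomes Qd = 374 − (P − 12).
New equilibrium: buyers pay £25, producers receive £37, Q = 349. (Wedge: Pb − Ps = −12.)
ΔCS is the trapezoid between Q = 349 and Q = 341 of height £8: ½ · (341 + 349) · 8 = £2760.

Consumer surplus rises by £2760 million.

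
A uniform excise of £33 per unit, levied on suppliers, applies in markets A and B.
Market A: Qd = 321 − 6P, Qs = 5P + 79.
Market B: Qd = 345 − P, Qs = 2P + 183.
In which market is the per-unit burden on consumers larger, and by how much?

Market B, by £7.

Market A: pre-tax P* = £22, Q* = 189; post-tax Q = 99; per-unit burden on consumers = £15.
Market B: pre-tax P* = £54, Q* = 291; post-tax Q = 269; per-unit burden on consumers = £22.
Difference: £15 vs £22 → market B is larger by £7.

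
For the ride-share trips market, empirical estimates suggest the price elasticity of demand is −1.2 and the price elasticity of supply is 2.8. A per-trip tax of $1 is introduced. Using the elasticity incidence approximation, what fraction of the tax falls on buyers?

Incidence ratio: buyers' share ≈ εs / (εs + |εd|) = 2.8 / (2.8 + 1.2) = 0.7.
Supply is the more elastic side, so buyers bear the larger share.

Buyers' share ≈ 0.7.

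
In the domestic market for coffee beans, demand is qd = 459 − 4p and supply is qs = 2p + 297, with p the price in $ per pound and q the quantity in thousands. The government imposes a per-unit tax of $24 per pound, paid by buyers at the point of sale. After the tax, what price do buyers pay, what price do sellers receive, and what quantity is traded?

Without the tax, 459 − 4p = 2p + 297 gives 6p = 162, so p* = $27 and q* = 351.
With the tax collected from buyers, demand (in seller-price terms) shifts: qd = 459 − 4(p + 24).
Solving gives q = 319 with buyers paying $35 and sellers receiving $11 (the $24 wedge).
The less price-elastic side of the market bears the larger share of a per-unit tax.

Buyers pay $35; sellers receive $11; quantity = 319.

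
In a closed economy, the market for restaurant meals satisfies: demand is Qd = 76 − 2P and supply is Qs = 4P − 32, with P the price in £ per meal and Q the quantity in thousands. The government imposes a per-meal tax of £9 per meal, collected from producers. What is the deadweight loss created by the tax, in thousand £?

Before the tax: set 76 − 2P = 4P − 32 → P* = £18, Q* = 40.
With the tax collected from producers, supply shifts: Qs = 4(P − 9) − 32.
Solving gives Q = 28 with consumers paying £24 and producers receiving £15 (the £9 wedge).
Quantity falls by |ΔQ| = |40 − 28| = 12.
DWL = ½ · t · |ΔQ| = ½ · 9 · 12 = £54.

Deadweight loss = £54 thousand.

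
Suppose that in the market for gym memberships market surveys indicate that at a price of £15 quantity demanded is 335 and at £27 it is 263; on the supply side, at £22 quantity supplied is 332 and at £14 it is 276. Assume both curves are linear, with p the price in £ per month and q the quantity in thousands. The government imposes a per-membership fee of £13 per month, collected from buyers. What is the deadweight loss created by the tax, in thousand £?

Deadweight loss = £273 thousand.

Demand slope: (263 − 335)/(27 − 15) = -6, so qd = 425 − 6p.
Supply slope: (276 − 332)/(14 − 22) = 7, so qs = 7p + 178.
Before the tax: set 425 − 6p = 7p + 178 → p* = £19, q* = 311.
With the tax collected from buyers, demand (in seller-price terms) shifts: qd = 425 − 6(p + 13).
New equilibrium: buyers pay £26, sellers receive £13, q = 269. (Wedge: pb − ps = 13.)
Quantity falls by |ΔQ| = |311 − 269| = 42.
DWL = ½ · t · |ΔQ| = ½ · 13 · 42 = £273.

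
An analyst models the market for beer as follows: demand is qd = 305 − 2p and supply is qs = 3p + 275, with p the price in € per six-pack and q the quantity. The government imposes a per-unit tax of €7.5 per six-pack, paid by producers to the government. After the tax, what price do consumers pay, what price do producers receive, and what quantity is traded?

Consumers pay €10.5; producers receive €3; quantity = 284.

Before the tax: set 305 − 2p = 3p + 275 → p* = €6, q* = 293.
With the tax collected from producers, supply shifts: qs = 3(p − 7.5) + 275.
New equilibrium: consumers pay €10.5, producers receive €3, q = 284. (Wedge: pb − ps = 7.5.)
The less price-elastic side of the market bears the larger share of a per-unit tax.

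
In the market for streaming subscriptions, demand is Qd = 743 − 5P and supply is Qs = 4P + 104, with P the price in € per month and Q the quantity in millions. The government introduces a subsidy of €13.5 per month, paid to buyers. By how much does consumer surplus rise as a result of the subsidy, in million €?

Consumer surplus rises by €2418 million.

Without the subsidy, 743 − 5P = 4P + 104 gives 9P = 639, so P* = €71 and Q* = 388.
With a per-unit subsidy paid to buyers, each effectively pays P − 13.5, so demand becomes Qd = 743 − 5(P − 13.5).
Solving gives Q = 418 with buyers paying €65 and producers receiving €78.5 (the €13.5 wedge).
ΔCS is the trapezoid between Q = 418 and Q = 388 of height €6: ½ · (388 + 418) · 6 = €2418.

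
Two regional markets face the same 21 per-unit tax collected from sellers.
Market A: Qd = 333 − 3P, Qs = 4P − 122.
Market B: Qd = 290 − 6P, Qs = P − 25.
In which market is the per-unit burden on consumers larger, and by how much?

Market A, by 9.

Market A: pre-tax P* = 65, Q* = 138; post-tax Q = 102; per-unit burden on consumers = 12.
Market B: pre-tax P* = 45, Q* = 20; post-tax Q = 2; per-unit burden on consumers = 3.
Difference: 12 vs 3 → market A is larger by 9.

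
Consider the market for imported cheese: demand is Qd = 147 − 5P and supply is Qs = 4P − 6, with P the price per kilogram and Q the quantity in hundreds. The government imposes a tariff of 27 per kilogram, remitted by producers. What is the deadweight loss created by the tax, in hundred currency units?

Without the tax, 147 − 5P = 4P − 6 gives 9P = 153, so P* = 17 and Q* = 62.
With the tax collected from producers, supply shifts: Qs = 4(P − 27) − 6.
Solving gives Q = 2 with buyers paying 29 and producers receiving 2 (the 27 wedge).
Quantity falls by |ΔQ| = |62 − 2| = 60.
DWL = ½ · t · |ΔQ| = ½ · 27 · 60 = 810.

Deadweight loss = 810 hundred.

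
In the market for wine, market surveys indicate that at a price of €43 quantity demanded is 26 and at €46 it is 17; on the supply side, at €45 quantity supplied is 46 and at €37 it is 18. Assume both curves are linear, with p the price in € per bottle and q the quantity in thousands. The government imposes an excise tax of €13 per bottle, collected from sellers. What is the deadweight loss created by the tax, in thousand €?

Demand slope: (17 − 26)/(46 − 43) = -3, so qd = 155 − 3p.
Supply slope: (18 − 46)/(37 − 45) = 3.5, so qs = 3.5p − 111.5.
Before the tax: set 155 − 3p = 3.5p − 111.5 → p* = €41, q* = 32.
With the tax collected from sellers, supply shifts: qs = 3.5(p − 13) − 111.5.
Solving gives q = 11 with consumers paying €48 and sellers receiving €35 (the €13 wedge).
Quantity falls by |ΔQ| = |32 − 11| = 21.
DWL = ½ · t · |ΔQ| = ½ · 13 · 21 = €136.5.

Deadweight loss = €136.5 thousand.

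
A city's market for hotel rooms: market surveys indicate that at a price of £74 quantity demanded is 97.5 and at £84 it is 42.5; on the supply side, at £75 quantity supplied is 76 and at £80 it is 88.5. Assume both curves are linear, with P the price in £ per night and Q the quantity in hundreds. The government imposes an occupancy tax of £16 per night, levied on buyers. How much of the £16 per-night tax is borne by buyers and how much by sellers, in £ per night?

Demand slope: (42.5 − 97.5)/(84 − 74) = -5.5, so Qd = 504.5 − 5.5P.
Supply slope: (88.5 − 76)/(80 − 75) = 2.5, so Qs = 2.5P − 111.5.
Without the tax, 504.5 − 5.5P = 2.5P − 111.5 gives 8P = 616, so P* = £77 and Q* = 81.
With the tax collected from buyers, demand (in seller-price terms) shifts: Qd = 504.5 − 5.5(P + 16).
New equilibrium: buyers pay £82, sellers receive £66, Q = 53.5. (Wedge: Pb − Ps = 16.)
Burden on buyers: £5; on sellers: £11. (They sum to £16.)

Buyers bear £5 per night; sellers bear £11 per night.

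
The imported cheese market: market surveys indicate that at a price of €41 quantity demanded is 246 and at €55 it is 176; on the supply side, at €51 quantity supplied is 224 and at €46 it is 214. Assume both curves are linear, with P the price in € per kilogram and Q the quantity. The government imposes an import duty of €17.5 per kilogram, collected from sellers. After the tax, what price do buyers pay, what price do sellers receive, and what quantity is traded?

Demand slope: (176 − 246)/(55 − 41) = -5, so Qd = 451 − 5P.
Supply slope: (214 − 224)/(46 − 51) = 2, so Qs = 2P + 122.
Before the tax: set 451 − 5P = 2P + 122 → P* = €47, Q* = 216.
With the tax collected from sellers, supply shifts: Qs = 2(P − 17.5) + 122.
New equilibrium: buyers pay €52, sellers receive €34.5, Q = 191. (Wedge: Pb − Ps = 17.5.)
The less price-elastic side of the market bears the larger share of a per-unit tax.

Buyers pay €52; sellers receive €34.5; quantity = 191.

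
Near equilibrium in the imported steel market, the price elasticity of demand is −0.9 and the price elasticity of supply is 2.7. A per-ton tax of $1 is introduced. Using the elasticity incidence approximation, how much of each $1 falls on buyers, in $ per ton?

Incidence ratio: buyers' share ≈ εs / (εs + |εd|) = 2.7 / (2.7 + 0.9) = 0.75.
So buyers bear ≈ 0.75 × $1 = $0.75; suppliers bear $0.25.

Buyers bear ≈ $0.75 per ton.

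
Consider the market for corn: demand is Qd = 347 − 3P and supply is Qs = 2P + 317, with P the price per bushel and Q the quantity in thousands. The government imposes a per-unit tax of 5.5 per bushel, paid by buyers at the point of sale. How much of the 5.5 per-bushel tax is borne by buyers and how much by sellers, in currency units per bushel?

Buyers bear 2.2 per bushel; sellers bear 3.3 per bushel.

Before the tax: set 347 − 3P = 2P + 317 → P* = 6, Q* = 329.
With the tax collected from buyers, demand (in seller-price terms) shifts: Qd = 347 − 3(P + 5.5).
Solving gives Q = 322.4 with buyers paying 8.2 and sellers receiving 2.7 (the 5.5 wedge).
Burden on buyers: 2.2; on sellers: 3.3. (They sum to 5.5.)
The less price-elastic side of the market bears the larger share of a per-unit tax.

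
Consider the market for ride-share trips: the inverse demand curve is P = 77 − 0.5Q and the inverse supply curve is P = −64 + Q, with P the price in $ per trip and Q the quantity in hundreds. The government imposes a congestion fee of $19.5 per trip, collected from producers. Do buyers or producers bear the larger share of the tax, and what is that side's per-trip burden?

Inverting to Q(P) form: Qd = 154 − 2P; Qs = P + 64.
Before the tax: set 154 − 2P = P + 64 → P* = $30, Q* = 94.
With the tax collected from producers, supply shifts: Qs = (P − 19.5) + 64.
Solving gives Q = 81 with buyers paying $36.5 and producers receiving $17 (the $19.5 wedge).
Per-trip burden: buyers $6.5, producers $13.
Producers take the larger share because supply is less price-elastic here (demand slope 2 vs supply slope 1).

Producers bear the larger share: $13 per trip.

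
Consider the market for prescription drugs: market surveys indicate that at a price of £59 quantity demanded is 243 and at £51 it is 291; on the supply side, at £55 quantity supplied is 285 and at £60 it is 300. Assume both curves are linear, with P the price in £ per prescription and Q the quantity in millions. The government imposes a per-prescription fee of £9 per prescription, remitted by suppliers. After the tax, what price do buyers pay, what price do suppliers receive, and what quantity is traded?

Buyers pay £56; suppliers receive £47; quantity = 261.

Demand slope: (291 − 243)/(51 − 59) = -6, so Qd = 597 − 6P.
Supply slope: (300 − 285)/(60 − 55) = 3, so Qs = 3P + 120.
Before the tax: set 597 − 6P = 3P + 120 → P* = £53, Q* = 279.
With the tax collected from suppliers, supply shifts: Qs = 3(P − 9) + 120.
Solving gives Q = 261 with buyers paying £56 and suppliers receiving £47 (the £9 wedge).
The less price-elastic side of the market bears the larger share of a per-unit tax.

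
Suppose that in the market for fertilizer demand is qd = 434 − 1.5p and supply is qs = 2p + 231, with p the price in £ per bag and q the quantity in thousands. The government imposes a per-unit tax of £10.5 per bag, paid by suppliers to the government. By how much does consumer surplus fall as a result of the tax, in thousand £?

Consumer surplus falls by £2055 thousand.

Before the tax: set 434 − 1.5p = 2p + 231 → p* = £58, q* = 347.
With the tax collected from suppliers, supply shifts: qs = 2(p − 10.5) + 231.
New equilibrium: buyers pay £64, suppliers receive £53.5, q = 338. (Wedge: pb − ps = 10.5.)
ΔCS is the trapezoid between Q = 338 and Q = 347 of height £6: ½ · (347 + 338) · 6 = £2055.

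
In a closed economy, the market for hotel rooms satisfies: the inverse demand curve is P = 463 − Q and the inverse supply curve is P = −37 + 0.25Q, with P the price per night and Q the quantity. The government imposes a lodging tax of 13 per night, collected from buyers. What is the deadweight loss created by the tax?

Rewrite in direct form: Qd = 463 − P and Qs = 4P + 148.
Without the tax, 463 − P = 4P + 148 gives 5P = 315, so P* = 63 and Q* = 400.
With the tax collected from buyers, demand (in seller-price terms) shifts: Qd = 463 − (P + 13).
Solving gives Q = 389.6 with buyers paying 73.4 and producers receiving 60.4 (the 13 wedge).
Quantity falls by |ΔQ| = |400 − 389.6| = 10.4.
DWL = ½ · t · |ΔQ| = ½ · 13 · 10.4 = 67.6.

Deadweight loss = 67.6.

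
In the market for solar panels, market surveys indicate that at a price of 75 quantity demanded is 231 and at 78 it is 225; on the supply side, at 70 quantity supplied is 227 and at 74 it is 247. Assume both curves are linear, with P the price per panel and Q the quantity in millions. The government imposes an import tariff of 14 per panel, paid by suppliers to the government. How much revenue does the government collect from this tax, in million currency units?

Tax revenue = 3038 million.

Demand slope: (225 − 231)/(78 − 75) = -2, so Qd = 381 − 2P.
Supply slope: (247 − 227)/(74 − 70) = 5, so Qs = 5P − 123.
Before the tax: set 381 − 2P = 5P − 123 → P* = 72, Q* = 237.
With the tax collected from suppliers, supply shifts: Qs = 5(P − 14) − 123.
New equilibrium: buyers pay 82, suppliers receive 68, Q = 217. (Wedge: Pb − Ps = 14.)
Revenue = t · Q = 14 · 217 = 3038.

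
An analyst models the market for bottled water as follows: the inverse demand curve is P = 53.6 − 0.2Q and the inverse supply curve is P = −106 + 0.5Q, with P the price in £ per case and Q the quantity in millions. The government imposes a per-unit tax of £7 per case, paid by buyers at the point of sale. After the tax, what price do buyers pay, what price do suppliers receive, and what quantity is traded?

Rewrite in direct form: Qd = 268 − 5P and Qs = 2P + 212.
Without the tax, 268 − 5P = 2P + 212 gives 7P = 56, so P* = £8 and Q* = 228.
With the tax collected from buyers, demand (in seller-price terms) shifts: Qd = 268 − 5(P + 7).
New equilibrium: buyers pay £10, suppliers receive £3, Q = 218. (Wedge: Pb − Ps = 7.)
The less price-elastic side of the market bears the larger share of a per-unit tax.

Buyers pay £10; suppliers receive £3; quantity = 218.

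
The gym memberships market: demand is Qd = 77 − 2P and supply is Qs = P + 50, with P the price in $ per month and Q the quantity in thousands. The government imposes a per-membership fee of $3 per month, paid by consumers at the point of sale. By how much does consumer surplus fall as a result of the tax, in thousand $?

Consumer surplus falls by $58 thousand.

Without the tax, 77 − 2P = P + 50 gives 3P = 27, so P* = $9 and Q* = 59.
With the tax collected from consumers, demand (in seller-price terms) shifts: Qd = 77 − 2(P + 3).
Solving gives Q = 57 with consumers paying $10 and sellers receiving $7 (the $3 wedge).
ΔCS is the trapezoid between Q = 57 and Q = 59 of height $1: ½ · (59 + 57) · 1 = $58.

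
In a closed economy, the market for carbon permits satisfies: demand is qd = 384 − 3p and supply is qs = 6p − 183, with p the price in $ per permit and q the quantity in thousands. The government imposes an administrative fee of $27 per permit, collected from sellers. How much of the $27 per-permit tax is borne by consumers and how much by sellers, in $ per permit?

Without the tax, 384 − 3p = 6p − 183 gives 9p = 567, so p* = $63 and q* = 195.
With the tax collected from sellers, supply shifts: qs = 6(p − 27) − 183.
New equilibrium: consumers pay $81, sellers receive $54, q = 141. (Wedge: pb − ps = 27.)
Burden on consumers: $18; on sellers: $9. (They sum to $27.)

Consumers bear $18 per permit; sellers bear $9 per permit.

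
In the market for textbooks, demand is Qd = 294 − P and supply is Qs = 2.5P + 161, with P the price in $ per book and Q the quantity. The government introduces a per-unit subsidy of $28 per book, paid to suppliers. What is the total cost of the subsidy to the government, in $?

Before the subsidy: set 294 − P = 2.5P + 161 → P* = $38, Q* = 256.
With a per-unit subsidy paid to suppliers, each receives P + 28 per unit sold, so supply becomes Qs = 2.5(P + 28) + 161.
New equilibrium: consumers pay $18, suppliers receive $46, Q = 276. (Wedge: Pb − Ps = −28.)
Outlay = t · Q = 28 · 276 = $7728.

Government outlay = $7728.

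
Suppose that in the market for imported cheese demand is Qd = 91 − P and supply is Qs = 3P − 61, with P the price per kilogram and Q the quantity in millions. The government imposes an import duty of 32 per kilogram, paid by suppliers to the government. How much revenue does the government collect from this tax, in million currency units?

Without the tax, 91 − P = 3P − 61 gives 4P = 152, so P* = 38 and Q* = 53.
With the tax collected from suppliers, supply shifts: Qs = 3(P − 32) − 61.
New equilibrium: consumers pay 62, suppliers receive 30, Q = 29. (Wedge: Pb − Ps = 32.)
Revenue = t · Q = 32 · 29 = 928.

Tax revenue = 928 million.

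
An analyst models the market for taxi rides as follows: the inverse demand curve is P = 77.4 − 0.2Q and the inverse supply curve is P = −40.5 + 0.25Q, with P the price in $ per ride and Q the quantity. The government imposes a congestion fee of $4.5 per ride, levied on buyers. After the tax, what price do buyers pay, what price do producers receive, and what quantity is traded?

Inverting to Q(P) form: Qd = 387 − 5P; Qs = 4P + 162.
Without the tax, 387 − 5P = 4P + 162 gives 9P = 225, so P* = $25 and Q* = 262.
With the tax collected from buyers, demand (in seller-price terms) shifts: Qd = 387 − 5(P + 4.5).
Solving gives Q = 252 with buyers paying $27 and producers receiving $22.5 (the $4.5 wedge).

Buyers pay $27; producers receive $22.5; quantity = 252.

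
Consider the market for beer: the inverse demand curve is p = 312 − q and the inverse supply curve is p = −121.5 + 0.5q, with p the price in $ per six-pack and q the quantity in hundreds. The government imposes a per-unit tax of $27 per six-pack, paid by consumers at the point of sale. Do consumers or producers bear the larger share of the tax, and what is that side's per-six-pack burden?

Rewrite in direct form: qd = 312 − p and qs = 2p + 243.
Without the tax, 312 − p = 2p + 243 gives 3p = 69, so p* = $23 and q* = 289.
With the tax collected from consumers, demand (in seller-price terms) shifts: qd = 312 − (p + 27).
New equilibrium: consumers pay $41, producers receive $14, q = 271. (Wedge: pb − ps = 27.)
Per-six-pack burden: consumers $18, producers $9.
Consumers take the larger share because demand is less price-elastic here (demand slope 1 vs supply slope 2).

Consumers bear the larger share: $18 per six-pack.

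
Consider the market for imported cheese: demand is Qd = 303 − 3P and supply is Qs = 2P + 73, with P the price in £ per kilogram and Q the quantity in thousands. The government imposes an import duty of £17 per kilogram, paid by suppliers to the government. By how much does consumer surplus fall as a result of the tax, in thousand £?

Consumer surplus falls by £1052.64 thousand.

Without the tax, 303 − 3P = 2P + 73 gives 5P = 230, so P* = £46 and Q* = 165.
With the tax collected from suppliers, supply shifts: Qs = 2(P − 17) + 73.
Solving gives Q = 144.6 with buyers paying £52.8 and suppliers receiving £35.8 (the £17 wedge).
ΔCS is the trapezoid between Q = 144.6 and Q = 165 of height £6.8: ½ · (165 + 144.6) · 6.8 = £1052.64.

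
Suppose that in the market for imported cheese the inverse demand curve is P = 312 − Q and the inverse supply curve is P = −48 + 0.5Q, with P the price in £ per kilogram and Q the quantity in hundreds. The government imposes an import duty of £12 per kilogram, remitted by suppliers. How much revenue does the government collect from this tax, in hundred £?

Inverting to Q(P) form: Qd = 312 − P; Qs = 2P + 96.
Without the tax, 312 − P = 2P + 96 gives 3P = 216, so P* = £72 and Q* = 240.
With the tax collected from suppliers, supply shifts: Qs = 2(P − 12) + 96.
Solving gives Q = 232 with consumers paying £80 and suppliers receiving £68 (the £12 wedge).
Revenue = t · Q = 12 · 232 = £2784.

Tax revenue = £2784 hundred.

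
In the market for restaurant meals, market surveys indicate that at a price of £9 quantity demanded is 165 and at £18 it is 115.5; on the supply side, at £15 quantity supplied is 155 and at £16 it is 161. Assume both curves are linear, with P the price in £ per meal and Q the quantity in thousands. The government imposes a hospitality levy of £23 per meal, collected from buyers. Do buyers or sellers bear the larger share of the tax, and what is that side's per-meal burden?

Demand slope: (115.5 − 165)/(18 − 9) = -5.5, so Qd = 214.5 − 5.5P.
Supply slope: (161 − 155)/(16 − 15) = 6, so Qs = 6P + 65.
Before the tax: set 214.5 − 5.5P = 6P + 65 → P* = £13, Q* = 143.
With the tax collected from buyers, demand (in seller-price terms) shifts: Qd = 214.5 − 5.5(P + 23).
Solving gives Q = 77 with buyers paying £25 and sellers receiving £2 (the £23 wedge).
Per-meal burden: buyers £12, sellers £11.
Buyers take the larger share because demand is less price-elastic here (demand slope 5.5 vs supply slope 6).
The less price-elastic side of the market bears the larger share of a per-unit tax.

Buyers bear the larger share: £12 per meal.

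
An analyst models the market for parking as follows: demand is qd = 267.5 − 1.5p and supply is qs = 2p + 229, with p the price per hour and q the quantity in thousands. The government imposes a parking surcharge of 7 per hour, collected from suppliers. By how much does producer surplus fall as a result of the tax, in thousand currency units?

Before the tax: set 267.5 − 1.5p = 2p + 229 → p* = 11, q* = 251.
With the tax collected from suppliers, supply shifts: qs = 2(p − 7) + 229.
New equilibrium: consumers pay 15, suppliers receive 8, q = 245. (Wedge: pb − ps = 7.)
ΔPS is the trapezoid between Q = 245 and Q = 251 of height 3: ½ · (251 + 245) · 3 = 744.

Producer surplus falls by 744 thousand.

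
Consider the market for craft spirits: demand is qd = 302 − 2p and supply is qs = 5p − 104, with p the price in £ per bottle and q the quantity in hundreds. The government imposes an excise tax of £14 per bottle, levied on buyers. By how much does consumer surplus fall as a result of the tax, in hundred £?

Consumer surplus falls by £1760 hundred.

Before the tax: set 302 − 2p = 5p − 104 → p* = £58, q* = 186.
With the tax collected from buyers, demand (in seller-price terms) shifts: qd = 302 − 2(p + 14).
Solving gives q = 166 with buyers paying £68 and sellers receiving £54 (the £14 wedge).
ΔCS is the trapezoid between Q = 166 and Q = 186 of height £10: ½ · (186 + 166) · 10 = £1760.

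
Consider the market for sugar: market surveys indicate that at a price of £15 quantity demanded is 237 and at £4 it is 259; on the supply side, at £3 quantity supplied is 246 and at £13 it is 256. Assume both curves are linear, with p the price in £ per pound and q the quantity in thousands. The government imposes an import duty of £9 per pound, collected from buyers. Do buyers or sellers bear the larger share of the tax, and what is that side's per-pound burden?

Sellers bear the larger share: £6 per pound.

Demand slope: (259 − 237)/(4 − 15) = -2, so qd = 267 − 2p.
Supply slope: (256 − 246)/(13 − 3) = 1, so qs = p + 243.
Before the tax: set 267 − 2p = p + 243 → p* = £8, q* = 251.
With the tax collected from buyers, demand (in seller-price terms) shifts: qd = 267 − 2(p + 9).
New equilibrium: buyers pay £11, sellers receive £2, q = 245. (Wedge: pb − ps = 9.)
Per-pound burden: buyers £3, sellers £6.
Sellers take the larger share because supply is less price-elastic here (demand slope 2 vs supply slope 1).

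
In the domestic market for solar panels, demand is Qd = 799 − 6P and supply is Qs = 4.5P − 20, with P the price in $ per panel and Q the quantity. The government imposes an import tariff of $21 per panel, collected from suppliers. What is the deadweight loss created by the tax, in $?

Without the tax, 799 − 6P = 4.5P − 20 gives 10.5P = 819, so P* = $78 and Q* = 331.
With the tax collected from suppliers, supply shifts: Qs = 4.5(P − 21) − 20.
New equilibrium: consumers pay $87, suppliers receive $66, Q = 277. (Wedge: Pb − Ps = 21.)
Quantity falls by |ΔQ| = |331 − 277| = 54.
DWL = ½ · t · |ΔQ| = ½ · 21 · 54 = $567.

Deadweight loss = $567.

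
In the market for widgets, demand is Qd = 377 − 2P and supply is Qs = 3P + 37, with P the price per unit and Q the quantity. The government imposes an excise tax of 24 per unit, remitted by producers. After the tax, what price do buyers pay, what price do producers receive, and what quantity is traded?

Buyers pay 82.4; producers receive 58.4; quantity = 212.2.

Before the tax: set 377 − 2P = 3P + 37 → P* = 68, Q* = 241.
With the tax collected from producers, supply shifts: Qs = 3(P − 24) + 37.
New equilibrium: buyers pay 82.4, producers receive 58.4, Q = 212.2. (Wedge: Pb − Ps = 24.)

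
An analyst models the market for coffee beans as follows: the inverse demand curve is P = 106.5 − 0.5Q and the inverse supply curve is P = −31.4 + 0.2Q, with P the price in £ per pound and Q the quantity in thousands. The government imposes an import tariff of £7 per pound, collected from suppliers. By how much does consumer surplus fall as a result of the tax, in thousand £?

Rewrite in direct form: Qd = 213 − 2P and Qs = 5P + 157.
Before the tax: set 213 − 2P = 5P + 157 → P* = £8, Q* = 197.
With the tax collected from suppliers, supply shifts: Qs = 5(P − 7) + 157.
New equilibrium: buyers pay £13, suppliers receive £6, Q = 187. (Wedge: Pb − Ps = 7.)
ΔCS is the trapezoid between Q = 187 and Q = 197 of height £5: ½ · (197 + 187) · 5 = £960.

Consumer surplus falls by £960 thousand.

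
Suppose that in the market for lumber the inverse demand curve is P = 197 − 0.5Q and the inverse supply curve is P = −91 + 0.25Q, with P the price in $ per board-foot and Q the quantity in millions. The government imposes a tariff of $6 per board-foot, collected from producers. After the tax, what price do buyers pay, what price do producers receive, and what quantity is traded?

Inverting to Q(P) form: Qd = 394 − 2P; Qs = 4P + 364.
Without the tax, 394 − 2P = 4P + 364 gives 6P = 30, so P* = $5 and Q* = 384.
With the tax collected from producers, supply shifts: Qs = 4(P − 6) + 364.
Solving gives Q = 376 with buyers paying $9 and producers receiving $3 (the $6 wedge).
The less price-elastic side of the market bears the larger share of a per-unit tax.

Buyers pay $9; producers receive $3; quantity = 376.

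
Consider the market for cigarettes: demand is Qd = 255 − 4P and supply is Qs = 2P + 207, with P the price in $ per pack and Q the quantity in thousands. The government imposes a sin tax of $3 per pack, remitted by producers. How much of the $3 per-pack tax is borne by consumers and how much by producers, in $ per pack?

Without the tax, 255 − 4P = 2P + 207 gives 6P = 48, so P* = $8 and Q* = 223.
With the tax collected from producers, supply shifts: Qs = 2(P − 3) + 207.
Solving gives Q = 219 with consumers paying $9 and producers receiving $6 (the $3 wedge).
Burden on consumers: $1; on producers: $2. (They sum to $3.)

Consumers bear $1 per pack; producers bear $2 per pack.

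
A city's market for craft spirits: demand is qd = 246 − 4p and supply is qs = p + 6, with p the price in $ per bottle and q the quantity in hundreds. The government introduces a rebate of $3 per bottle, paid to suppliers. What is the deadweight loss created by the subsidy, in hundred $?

Deadweight loss = $3.6 hundred.

Without the subsidy, 246 − 4p = p + 6 gives 5p = 240, so p* = $48 and q* = 54.
With a per-unit subsidy paid to suppliers, each receives p + 3 per unit sold, so supply becomes qs = (p + 3) + 6.
New equilibrium: consumers pay $47.4, suppliers receive $50.4, q = 56.4. (Wedge: pb − ps = −3.)
Quantity rises by |ΔQ| = |54 − 56.4| = 2.4.
DWL = ½ · t · |ΔQ| = ½ · 3 · 2.4 = $3.6.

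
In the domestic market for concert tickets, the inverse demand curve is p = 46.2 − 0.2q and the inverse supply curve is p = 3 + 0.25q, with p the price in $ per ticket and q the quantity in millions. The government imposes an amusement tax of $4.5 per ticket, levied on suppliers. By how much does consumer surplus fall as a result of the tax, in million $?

Inverting to q(p) form: qd = 231 − 5p; qs = 4p − 12.
Before the tax: set 231 − 5p = 4p − 12 → p* = $27, q* = 96.
With the tax collected from suppliers, supply shifts: qs = 4(p − 4.5) − 12.
New equilibrium: consumers pay $29, suppliers receive $24.5, q = 86. (Wedge: pb − ps = 4.5.)
ΔCS is the trapezoid between Q = 86 and Q = 96 of height $2: ½ · (96 + 86) · 2 = $182.

Consumer surplus falls by $182 million.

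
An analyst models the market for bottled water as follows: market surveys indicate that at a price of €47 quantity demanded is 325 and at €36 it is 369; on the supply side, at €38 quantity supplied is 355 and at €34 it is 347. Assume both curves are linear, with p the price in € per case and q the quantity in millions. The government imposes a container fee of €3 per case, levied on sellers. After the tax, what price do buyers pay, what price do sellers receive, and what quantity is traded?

Demand slope: (369 − 325)/(36 − 47) = -4, so qd = 513 − 4p.
Supply slope: (347 − 355)/(34 − 38) = 2, so qs = 2p + 279.
Before the tax: set 513 − 4p = 2p + 279 → p* = €39, q* = 357.
With the tax collected from sellers, supply shifts: qs = 2(p − 3) + 279.
New equilibrium: buyers pay €40, sellers receive €37, q = 353. (Wedge: pb − ps = 3.)

Buyers pay €40; sellers receive €37; quantity = 353.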